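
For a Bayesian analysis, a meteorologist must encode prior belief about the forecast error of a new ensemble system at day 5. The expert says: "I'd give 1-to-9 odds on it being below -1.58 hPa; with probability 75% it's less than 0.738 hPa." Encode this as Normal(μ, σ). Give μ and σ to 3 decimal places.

The p-quantile of Normal(μ,σ) is μ + z_p·σ, with z_{0.1} = -1.282 and z_{0.75} = 0.6745.
Eliminate σ: μ = (z₂·x₁ − z₁·x₂)/(z₂ − z₁) = (0.6745·-1.58 − (-1.282)·0.738)/1.956 = -0.061.
Then σ = (x₂ − x₁)/(z₂ − z₁) = (0.738 − -1.58)/1.956 = 1.185.

μ = -0.061, σ = 1.185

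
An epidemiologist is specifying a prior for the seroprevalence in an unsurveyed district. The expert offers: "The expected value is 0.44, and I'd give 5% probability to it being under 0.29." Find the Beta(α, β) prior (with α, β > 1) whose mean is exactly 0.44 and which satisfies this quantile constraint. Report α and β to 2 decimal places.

α ≈ 12.22, β ≈ 15.55

With mean 0.44 fixed, write α = 0.44s, β = 0.56s where s = α+β.
Need P(θ < 0.29) = 0.05 under Beta(0.44s, 0.56s). Normal approximation: (q−m)/√(m(1−m)/s) ≈ z_{0.05} = -1.64, so s ≈ 0.44·0.56·(-1.64)²/(0.29−0.44)² = 29.6.
At s = 29.6: P(θ<0.29) ≈ 0.044. Adjusting to match 0.05 gives s ≈ 27.77.
So α = 0.44·27.77 ≈ 12.22, β = 0.56·27.77 ≈ 15.55.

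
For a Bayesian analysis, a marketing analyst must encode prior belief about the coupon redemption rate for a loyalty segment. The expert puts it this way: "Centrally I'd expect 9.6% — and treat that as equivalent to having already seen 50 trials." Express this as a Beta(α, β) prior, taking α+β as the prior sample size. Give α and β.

Under the effective-sample-size interpretation, Beta(α, β) has prior mean α/(α+β) and prior sample size α+β.
So α+β = 50 and α/(α+β) = 0.096, giving α = 0.096·50 = 4.8 and β = 50 − 4.8 = 45.2.

α = 4.8, β = 45.2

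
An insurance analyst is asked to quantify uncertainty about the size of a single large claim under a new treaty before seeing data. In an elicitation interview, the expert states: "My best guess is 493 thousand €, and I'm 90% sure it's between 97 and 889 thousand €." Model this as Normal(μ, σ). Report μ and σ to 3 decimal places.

A symmetric 90% interval runs μ ± z·σ with z = 1.645.
Half-width = 396, so σ = 396/1.645 = 240.751.
μ is the stated best guess, 493.000.

μ = 493.000, σ = 240.751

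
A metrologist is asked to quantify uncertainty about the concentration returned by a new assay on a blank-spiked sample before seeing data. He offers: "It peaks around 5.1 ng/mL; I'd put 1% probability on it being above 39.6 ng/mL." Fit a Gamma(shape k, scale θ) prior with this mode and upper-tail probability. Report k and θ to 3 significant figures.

k ≈ 1.81, θ ≈ 6.31

Gamma(k,θ) with k>1 has mode (k−1)θ, so θ = 5.1/(k−1).
Need P(X < 39.6) = 0.99 with θ tied to k this way. Start at k = 2, θ = 5.1: P(X<39.6) ≈ 0.996.
Too high — lower k to spread out. Iterating converges to k ≈ 1.81.
Then θ = 5.1/(1.81−1) ≈ 6.31.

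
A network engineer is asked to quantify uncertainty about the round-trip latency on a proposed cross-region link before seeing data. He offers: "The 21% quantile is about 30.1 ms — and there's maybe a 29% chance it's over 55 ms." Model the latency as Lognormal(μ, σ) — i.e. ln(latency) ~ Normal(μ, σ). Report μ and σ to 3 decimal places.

If T ~ Lognormal(μ,σ) then ln T ~ Normal(μ,σ), so the p-quantile of ln T is μ + z_p·σ.
ln(30.1) = 3.405 and ln(55) = 4.007; z_{0.21} = -0.8064, z_{0.71} = 0.5534.
σ = (4.007 − 3.405)/(0.5534 − (-0.8064)) = 0.443.
μ = 3.405 − (-0.8064)·0.443 = 3.762.

μ ≈ 3.762, σ ≈ 0.443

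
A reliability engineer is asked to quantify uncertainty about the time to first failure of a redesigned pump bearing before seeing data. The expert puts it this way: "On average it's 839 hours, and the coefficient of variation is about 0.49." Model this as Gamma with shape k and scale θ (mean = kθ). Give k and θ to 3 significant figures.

For Gamma(k, scale θ): mean = kθ, variance = kθ², so CV = 1/√k.
CV = 0.49, hence k = 1/CV² = 4.16.
Then θ = mean/k = 839/4.16 = 201.

k ≈ 4.16, θ ≈ 201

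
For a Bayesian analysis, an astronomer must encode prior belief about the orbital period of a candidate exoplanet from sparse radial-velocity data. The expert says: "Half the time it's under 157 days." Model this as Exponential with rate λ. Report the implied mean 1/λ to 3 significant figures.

Exponential median = ln 2 / λ, so λ = ln 2 / 157.0 = 0.00441.
Mean = 1/λ = 227 days.

mean ≈ 227 days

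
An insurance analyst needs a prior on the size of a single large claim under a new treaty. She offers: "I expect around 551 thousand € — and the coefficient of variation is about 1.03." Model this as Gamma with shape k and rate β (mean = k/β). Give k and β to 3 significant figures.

k ≈ 0.943, β ≈ 0.00171

For Gamma(k, rate β): mean = k/β, variance = k/β², so CV = 1/√k.
CV = 1.03, hence k = 1/CV² = 0.943.
Then β = k/mean = 0.943/551 = 0.00171.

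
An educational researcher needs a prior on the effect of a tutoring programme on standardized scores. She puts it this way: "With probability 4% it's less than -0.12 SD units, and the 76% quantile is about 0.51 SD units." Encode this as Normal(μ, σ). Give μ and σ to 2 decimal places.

For Normal(μ,σ), the p-quantile is μ + z_p·σ. Here z_{0.04} = -1.751, z_{0.76} = 0.7063.
So -0.12 = μ − 1.751σ and 0.51 = μ + 0.7063σ.
Subtracting: σ = (0.51 − -0.12)/(0.7063 − (-1.751)) = 0.26.
Then μ = -0.12 − (-1.751)·0.26 = 0.33.

μ = 0.33, σ = 0.26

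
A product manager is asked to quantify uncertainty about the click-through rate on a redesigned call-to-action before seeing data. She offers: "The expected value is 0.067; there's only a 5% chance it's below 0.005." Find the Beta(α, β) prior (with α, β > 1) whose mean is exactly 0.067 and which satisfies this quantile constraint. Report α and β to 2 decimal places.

With mean 0.067 fixed, write α = 0.067s, β = 0.933s where s = α+β.
Need P(θ < 0.005) = 0.05 under Beta(0.067s, 0.933s). Normal approximation: (q−m)/√(m(1−m)/s) ≈ z_{0.05} = -1.64, so s ≈ 0.067·0.933·(-1.64)²/(0.005−0.067)² = 44.0.
At s = 44.0: P(θ<0.005) ≈ 0.002. Adjusting to match 0.05 gives s ≈ 17.07.
So α = 0.067·17.07 ≈ 1.14, β = 0.933·17.07 ≈ 15.93.

α ≈ 1.14, β ≈ 15.93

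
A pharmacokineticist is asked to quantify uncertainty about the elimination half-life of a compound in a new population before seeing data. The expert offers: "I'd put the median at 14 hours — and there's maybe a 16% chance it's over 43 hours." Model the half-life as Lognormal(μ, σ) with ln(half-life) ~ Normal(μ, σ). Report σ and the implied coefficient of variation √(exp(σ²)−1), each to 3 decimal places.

If T ~ Lognormal(μ,σ) then ln T ~ Normal(μ,σ), so the p-quantile of ln T is μ + z_p·σ.
ln(14) = 2.639 and ln(43) = 3.761; z_{0.5} = 0, z_{0.84} = 0.9945.
σ = (3.761 − 2.639)/(0.9945 − (0)) = 1.128.
μ = 2.639 − (0)·1.128 = 2.639.
CV = √(exp(σ²)−1) = √(exp(1.2733)−1) = 1.604.

σ ≈ 1.128, CV ≈ 1.604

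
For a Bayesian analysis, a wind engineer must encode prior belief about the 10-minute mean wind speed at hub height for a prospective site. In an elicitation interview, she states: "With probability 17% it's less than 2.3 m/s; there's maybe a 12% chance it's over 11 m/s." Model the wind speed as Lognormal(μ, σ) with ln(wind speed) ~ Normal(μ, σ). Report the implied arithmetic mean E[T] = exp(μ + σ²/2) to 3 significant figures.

E[T] ≈ 6.08 m/s

If T ~ Lognormal(μ,σ) then ln T ~ Normal(μ,σ), so the p-quantile of ln T is μ + z_p·σ.
ln(2.3) = 0.8329 and ln(11) = 2.398; z_{0.17} = -0.9542, z_{0.88} = 1.175.
σ = (2.398 − 0.8329)/(1.175 − (-0.9542)) = 0.735.
μ = 0.8329 − (-0.9542)·0.735 = 1.534.
E[T] = exp(μ + σ²/2) = exp(1.534 + 0.2701) = 6.08 m/s.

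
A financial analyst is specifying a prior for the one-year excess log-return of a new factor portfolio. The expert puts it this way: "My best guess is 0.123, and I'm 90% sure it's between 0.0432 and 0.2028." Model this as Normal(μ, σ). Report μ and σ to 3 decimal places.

A symmetric 90% interval runs μ ± z·σ with z = 1.645.
Half-width = 0.0798, so σ = 0.0798/1.645 = 0.049.
μ is the stated best guess, 0.123.

μ = 0.123, σ = 0.049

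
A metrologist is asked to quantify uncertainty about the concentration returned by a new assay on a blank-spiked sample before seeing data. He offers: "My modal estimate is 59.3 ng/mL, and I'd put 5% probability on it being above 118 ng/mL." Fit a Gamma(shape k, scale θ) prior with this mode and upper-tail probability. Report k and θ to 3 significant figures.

Gamma(k,θ) with k>1 has mode (k−1)θ, so θ = 59.3/(k−1).
Need P(X < 118) = 0.95 with θ tied to k this way. Start at k = 2, θ = 59.3: P(X<118) ≈ 0.591.
Too low — raise k to concentrate. Iterating converges to k ≈ 6.86.
Then θ = 59.3/(6.86−1) ≈ 10.1.

k ≈ 6.86, θ ≈ 10.1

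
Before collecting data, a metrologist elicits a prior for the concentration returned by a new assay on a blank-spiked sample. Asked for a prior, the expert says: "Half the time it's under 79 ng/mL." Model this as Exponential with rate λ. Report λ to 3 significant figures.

λ ≈ 0.00877

Exponential median = ln 2 / λ, so λ = ln 2 / 79.0 = 0.00877.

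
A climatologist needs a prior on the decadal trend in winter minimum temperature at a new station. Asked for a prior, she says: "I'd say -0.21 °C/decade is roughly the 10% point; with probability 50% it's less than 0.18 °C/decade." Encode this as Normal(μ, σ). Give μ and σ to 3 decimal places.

μ = 0.180, σ = 0.304

For Normal(μ,σ), the p-quantile is μ + z_p·σ. Here z_{0.1} = -1.282, z_{0.5} = 0.
So -0.21 = μ − 1.282σ and 0.18 = μ + 0σ.
Subtracting: σ = (0.18 − -0.21)/(0 − (-1.282)) = 0.304.
Then μ = -0.21 − (-1.282)·0.304 = 0.180.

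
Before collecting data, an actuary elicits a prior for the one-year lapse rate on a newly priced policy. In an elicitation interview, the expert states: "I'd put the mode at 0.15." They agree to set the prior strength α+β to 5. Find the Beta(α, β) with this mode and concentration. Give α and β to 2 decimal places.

For α,β > 1 the Beta mode is (α−1)/(α+β−2). With α+β = 5, the mode is (α−1)/3.
Set (α−1)/3 = 0.15 → α = 1 + 0.15·3 = 1.45.
β = 5 − α = 3.55.

α = 1.45, β = 3.55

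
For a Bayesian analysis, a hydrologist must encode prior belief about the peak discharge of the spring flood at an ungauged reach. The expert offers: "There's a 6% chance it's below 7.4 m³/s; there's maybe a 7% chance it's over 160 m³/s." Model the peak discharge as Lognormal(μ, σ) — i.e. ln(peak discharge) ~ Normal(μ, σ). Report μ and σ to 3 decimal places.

μ ≈ 3.578, σ ≈ 1.014

If T ~ Lognormal(μ,σ) then ln T ~ Normal(μ,σ), so the p-quantile of ln T is μ + z_p·σ.
ln(7.4) = 2.001 and ln(160) = 5.075; z_{0.06} = -1.555, z_{0.93} = 1.476.
σ = (5.075 − 2.001)/(1.476 − (-1.555)) = 1.014.
μ = 2.001 − (-1.555)·1.014 = 3.578.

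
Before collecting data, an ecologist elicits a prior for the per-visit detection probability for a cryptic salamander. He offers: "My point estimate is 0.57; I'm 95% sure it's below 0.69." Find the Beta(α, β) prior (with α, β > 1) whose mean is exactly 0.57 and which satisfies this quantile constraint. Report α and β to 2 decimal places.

With mean 0.57 fixed, write α = 0.57s, β = 0.43s where s = α+β.
Need P(θ < 0.69) = 0.95 under Beta(0.57s, 0.43s). Normal approximation: (q−m)/√(m(1−m)/s) ≈ z_{0.95} = 1.64, so s ≈ 0.57·0.43·(1.64)²/(0.69−0.57)² = 46.1.
At s = 46.1: P(θ<0.69) ≈ 0.954. Adjusting to match 0.95 gives s ≈ 43.78.
So α = 0.57·43.78 ≈ 24.95, β = 0.43·43.78 ≈ 18.82.

α ≈ 24.95, β ≈ 18.82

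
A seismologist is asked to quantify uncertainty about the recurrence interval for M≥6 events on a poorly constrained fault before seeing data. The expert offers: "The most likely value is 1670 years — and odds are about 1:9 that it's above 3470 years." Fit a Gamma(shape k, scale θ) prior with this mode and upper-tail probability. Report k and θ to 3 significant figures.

k ≈ 4.59, θ ≈ 465

Gamma(k,θ) with k>1 has mode (k−1)θ, so θ = 1670/(k−1).
Need P(X < 3470) = 0.9 with θ tied to k this way. Start at k = 2, θ = 1670: P(X<3470) ≈ 0.615.
Too low — raise k to concentrate. Iterating converges to k ≈ 4.59.
Then θ = 1670/(4.59−1) ≈ 465.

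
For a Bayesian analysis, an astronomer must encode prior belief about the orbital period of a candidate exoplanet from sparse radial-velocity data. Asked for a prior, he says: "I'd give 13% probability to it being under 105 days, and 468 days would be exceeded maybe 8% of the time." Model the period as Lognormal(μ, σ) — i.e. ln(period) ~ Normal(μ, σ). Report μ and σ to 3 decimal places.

μ ≈ 5.319, σ ≈ 0.590

If T ~ Lognormal(μ,σ) then ln T ~ Normal(μ,σ), so the p-quantile of ln T is μ + z_p·σ.
ln(105) = 4.654 and ln(468) = 6.148; z_{0.13} = -1.126, z_{0.92} = 1.405.
σ = (6.148 − 4.654)/(1.405 − (-1.126)) = 0.590.
μ = 4.654 − (-1.126)·0.590 = 5.319.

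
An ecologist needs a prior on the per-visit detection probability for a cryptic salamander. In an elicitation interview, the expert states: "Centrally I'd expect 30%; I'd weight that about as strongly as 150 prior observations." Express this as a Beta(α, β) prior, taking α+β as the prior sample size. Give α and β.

Under the effective-sample-size interpretation, Beta(α, β) has prior mean α/(α+β) and prior sample size α+β.
So α+β = 150 and α/(α+β) = 0.3, giving α = 0.3·150 = 45 and β = 150 − 45 = 105.

α = 45, β = 105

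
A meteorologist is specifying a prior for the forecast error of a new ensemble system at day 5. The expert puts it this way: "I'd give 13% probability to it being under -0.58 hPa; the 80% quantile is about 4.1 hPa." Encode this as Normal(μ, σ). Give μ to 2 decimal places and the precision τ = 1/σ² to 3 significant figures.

For Normal(μ,σ), the p-quantile is μ + z_p·σ. Here z_{0.13} = -1.126, z_{0.8} = 0.8416.
So -0.58 = μ − 1.126σ and 4.1 = μ + 0.8416σ.
Subtracting: σ = (4.1 − -0.58)/(0.8416 − (-1.126)) = 2.38.
Then μ = -0.58 − (-1.126)·2.38 = 2.10.
Precision τ = 1/σ² = 1/2.378² = 0.177.

μ = 2.10, τ = 0.177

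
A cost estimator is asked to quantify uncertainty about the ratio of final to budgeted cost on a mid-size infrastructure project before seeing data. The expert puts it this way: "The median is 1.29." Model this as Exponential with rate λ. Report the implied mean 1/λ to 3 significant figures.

mean ≈ 1.86

Exponential median = ln 2 / λ, so λ = ln 2 / 1.29 = 0.537.
Mean = 1/λ = 1.86.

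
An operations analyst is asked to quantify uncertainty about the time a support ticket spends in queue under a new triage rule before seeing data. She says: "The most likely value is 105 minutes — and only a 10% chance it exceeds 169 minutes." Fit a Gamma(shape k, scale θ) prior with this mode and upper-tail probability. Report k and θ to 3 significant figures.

Gamma(k,θ) with k>1 has mode (k−1)θ, so θ = 105/(k−1).
Need P(X < 169) = 0.9 with θ tied to k this way. Start at k = 2, θ = 105: P(X<169) ≈ 0.478.
Too low — raise k to concentrate. Iterating converges to k ≈ 9.3.
Then θ = 105/(9.3−1) ≈ 12.6.

k ≈ 9.3, θ ≈ 12.6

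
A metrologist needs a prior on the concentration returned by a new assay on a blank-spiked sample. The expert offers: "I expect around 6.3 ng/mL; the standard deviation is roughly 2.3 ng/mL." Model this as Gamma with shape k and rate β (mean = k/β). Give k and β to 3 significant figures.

k ≈ 7.5, β ≈ 1.19

For Gamma(k, rate β): mean = k/β, variance = k/β², so CV = 1/√k.
CV = SD/mean = 2.3/6.3 = 0.3651, hence k = 1/CV² = 7.5.
Then β = k/mean = 7.5/6.3 = 1.19.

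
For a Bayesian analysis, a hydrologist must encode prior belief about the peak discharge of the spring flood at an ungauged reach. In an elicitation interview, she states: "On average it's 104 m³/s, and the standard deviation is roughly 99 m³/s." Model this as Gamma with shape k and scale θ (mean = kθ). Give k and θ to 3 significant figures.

k ≈ 1.1, θ ≈ 94.2

For Gamma(k, scale θ): mean = kθ, variance = kθ², so CV = 1/√k.
CV = SD/mean = 99/104 = 0.9519, hence k = 1/CV² = 1.1.
Then θ = mean/k = 104/1.1 = 94.2.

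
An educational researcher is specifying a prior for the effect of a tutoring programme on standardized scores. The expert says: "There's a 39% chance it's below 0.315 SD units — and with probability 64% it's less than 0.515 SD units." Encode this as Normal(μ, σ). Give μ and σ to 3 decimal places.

For Normal(μ,σ), the p-quantile is μ + z_p·σ. Here z_{0.39} = -0.2793, z_{0.64} = 0.3585.
So 0.315 = μ − 0.2793σ and 0.515 = μ + 0.3585σ.
Subtracting: σ = (0.515 − 0.315)/(0.3585 − (-0.2793)) = 0.314.
Then μ = 0.315 − (-0.2793)·0.314 = 0.403.

μ = 0.403, σ = 0.314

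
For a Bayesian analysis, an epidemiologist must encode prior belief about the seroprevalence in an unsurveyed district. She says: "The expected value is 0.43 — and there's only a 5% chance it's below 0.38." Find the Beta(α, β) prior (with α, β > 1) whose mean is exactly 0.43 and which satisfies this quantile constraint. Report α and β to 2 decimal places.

α ≈ 112.30, β ≈ 148.86

With mean 0.43 fixed, write α = 0.43s, β = 0.57s where s = α+β.
Need P(θ < 0.38) = 0.05 under Beta(0.43s, 0.57s). Normal approximation: (q−m)/√(m(1−m)/s) ≈ z_{0.05} = -1.64, so s ≈ 0.43·0.57·(-1.64)²/(0.38−0.43)² = 265.3.
At s = 265.3: P(θ<0.38) ≈ 0.049. Adjusting to match 0.05 gives s ≈ 261.17.
So α = 0.43·261.17 ≈ 112.30, β = 0.57·261.17 ≈ 148.86.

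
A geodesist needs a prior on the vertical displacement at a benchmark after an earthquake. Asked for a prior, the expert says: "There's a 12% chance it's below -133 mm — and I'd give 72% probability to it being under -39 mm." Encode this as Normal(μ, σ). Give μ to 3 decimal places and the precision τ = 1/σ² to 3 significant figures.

The p-quantile of Normal(μ,σ) is μ + z_p·σ, with z_{0.12} = -1.175 and z_{0.72} = 0.5828.
Eliminate σ: μ = (z₂·x₁ − z₁·x₂)/(z₂ − z₁) = (0.5828·-133 − (-1.175)·-39)/1.758 = -70.167.
Then σ = (x₂ − x₁)/(z₂ − z₁) = (-39 − -133)/1.758 = 53.475.
Precision τ = 1/σ² = 1/53.48² = 0.00035.

μ = -70.167, τ = 0.00035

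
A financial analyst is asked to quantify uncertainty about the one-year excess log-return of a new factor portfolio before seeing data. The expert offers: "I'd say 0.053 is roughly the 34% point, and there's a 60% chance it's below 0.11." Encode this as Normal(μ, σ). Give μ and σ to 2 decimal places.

μ = 0.09, σ = 0.09

The p-quantile of Normal(μ,σ) is μ + z_p·σ, with z_{0.34} = -0.4125 and z_{0.6} = 0.2533.
Eliminate σ: μ = (z₂·x₁ − z₁·x₂)/(z₂ − z₁) = (0.2533·0.053 − (-0.4125)·0.11)/0.6658 = 0.09.
Then σ = (x₂ − x₁)/(z₂ − z₁) = (0.11 − 0.053)/0.6658 = 0.09.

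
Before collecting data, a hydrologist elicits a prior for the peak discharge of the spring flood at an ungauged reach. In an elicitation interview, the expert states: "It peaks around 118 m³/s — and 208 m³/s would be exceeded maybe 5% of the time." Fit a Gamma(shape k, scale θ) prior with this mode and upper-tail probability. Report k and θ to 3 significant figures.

Gamma(k,θ) with k>1 has mode (k−1)θ, so θ = 118/(k−1).
Need P(X < 208) = 0.95 with θ tied to k this way. Start at k = 2, θ = 118: P(X<208) ≈ 0.526.
Too low — raise k to concentrate. Iterating converges to k ≈ 9.68.
Then θ = 118/(9.68−1) ≈ 13.6.

k ≈ 9.68, θ ≈ 13.6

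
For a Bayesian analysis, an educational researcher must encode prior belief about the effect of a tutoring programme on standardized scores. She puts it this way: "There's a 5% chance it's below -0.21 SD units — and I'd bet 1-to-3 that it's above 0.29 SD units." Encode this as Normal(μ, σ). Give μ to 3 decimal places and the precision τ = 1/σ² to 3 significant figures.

μ = 0.145, τ = 21.5

For Normal(μ,σ), the p-quantile is μ + z_p·σ. Here z_{0.05} = -1.645, z_{0.75} = 0.6745.
So -0.21 = μ − 1.645σ and 0.29 = μ + 0.6745σ.
Subtracting: σ = (0.29 − -0.21)/(0.6745 − (-1.645)) = 0.216.
Then μ = -0.21 − (-1.645)·0.216 = 0.145.
Precision τ = 1/σ² = 1/0.2156² = 21.5.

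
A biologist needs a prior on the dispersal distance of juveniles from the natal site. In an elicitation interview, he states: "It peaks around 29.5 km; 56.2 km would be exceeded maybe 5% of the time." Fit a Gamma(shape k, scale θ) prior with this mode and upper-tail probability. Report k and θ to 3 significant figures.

Gamma(k,θ) with k>1 has mode (k−1)θ, so θ = 29.5/(k−1).
Need P(X < 56.2) = 0.95 with θ tied to k this way. Start at k = 2, θ = 29.5: P(X<56.2) ≈ 0.568.
Too low — raise k to concentrate. Iterating converges to k ≈ 7.69.
Then θ = 29.5/(7.69−1) ≈ 4.41.

k ≈ 7.69, θ ≈ 4.41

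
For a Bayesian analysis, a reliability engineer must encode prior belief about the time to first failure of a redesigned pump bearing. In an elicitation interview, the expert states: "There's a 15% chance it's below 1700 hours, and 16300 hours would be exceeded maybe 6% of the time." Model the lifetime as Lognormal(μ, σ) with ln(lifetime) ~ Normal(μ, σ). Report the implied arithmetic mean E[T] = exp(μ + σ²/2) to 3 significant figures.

E[T] ≈ 6140 hours

If T ~ Lognormal(μ,σ) then ln T ~ Normal(μ,σ), so the p-quantile of ln T is μ + z_p·σ.
ln(1700) = 7.438 and ln(16300) = 9.699; z_{0.15} = -1.036, z_{0.94} = 1.555.
σ = (9.699 − 7.438)/(1.555 − (-1.036)) = 0.872.
μ = 7.438 − (-1.036)·0.872 = 8.343.
E[T] = exp(μ + σ²/2) = exp(8.343 + 0.3805) = 6140 hours.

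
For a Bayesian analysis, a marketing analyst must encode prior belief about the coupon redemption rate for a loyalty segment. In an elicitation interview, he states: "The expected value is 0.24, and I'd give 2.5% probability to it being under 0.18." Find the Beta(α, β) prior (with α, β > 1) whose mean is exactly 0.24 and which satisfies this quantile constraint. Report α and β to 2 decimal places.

α ≈ 42.24, β ≈ 133.75

With mean 0.24 fixed, write α = 0.24s, β = 0.76s where s = α+β.
Need P(θ < 0.18) = 0.025 under Beta(0.24s, 0.76s). Normal approximation: (q−m)/√(m(1−m)/s) ≈ z_{0.025} = -1.96, so s ≈ 0.24·0.76·(-1.96)²/(0.18−0.24)² = 194.6.
At s = 194.6: P(θ<0.18) ≈ 0.019. Adjusting to match 0.025 gives s ≈ 175.99.
So α = 0.24·175.99 ≈ 42.24, β = 0.76·175.99 ≈ 133.75.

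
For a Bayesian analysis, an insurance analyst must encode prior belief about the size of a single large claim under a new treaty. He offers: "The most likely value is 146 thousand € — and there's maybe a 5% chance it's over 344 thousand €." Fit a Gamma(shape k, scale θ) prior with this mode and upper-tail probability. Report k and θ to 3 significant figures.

Gamma(k,θ) with k>1 has mode (k−1)θ, so θ = 146/(k−1).
Need P(X < 344) = 0.95 with θ tied to k this way. Start at k = 2, θ = 146: P(X<344) ≈ 0.682.
Too low — raise k to concentrate. Iterating converges to k ≈ 4.72.
Then θ = 146/(4.72−1) ≈ 39.2.

k ≈ 4.72, θ ≈ 39.2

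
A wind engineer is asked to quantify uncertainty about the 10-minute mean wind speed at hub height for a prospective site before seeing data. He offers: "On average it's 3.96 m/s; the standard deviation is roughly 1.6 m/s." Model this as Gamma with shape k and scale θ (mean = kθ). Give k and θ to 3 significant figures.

For Gamma(k, scale θ): mean = kθ, variance = kθ², so CV = 1/√k.
CV = SD/mean = 1.6/3.96 = 0.404, hence k = 1/CV² = 6.13.
Then θ = mean/k = 3.96/6.13 = 0.646.

k ≈ 6.13, θ ≈ 0.646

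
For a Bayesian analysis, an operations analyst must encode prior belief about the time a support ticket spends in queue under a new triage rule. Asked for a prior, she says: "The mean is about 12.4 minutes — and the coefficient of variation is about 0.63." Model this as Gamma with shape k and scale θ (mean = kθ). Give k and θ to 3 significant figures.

k ≈ 2.52, θ ≈ 4.92

For Gamma(k, scale θ): mean = kθ, variance = kθ², so CV = 1/√k.
CV = 0.63, hence k = 1/CV² = 2.52.
Then θ = mean/k = 12.4/2.52 = 4.92.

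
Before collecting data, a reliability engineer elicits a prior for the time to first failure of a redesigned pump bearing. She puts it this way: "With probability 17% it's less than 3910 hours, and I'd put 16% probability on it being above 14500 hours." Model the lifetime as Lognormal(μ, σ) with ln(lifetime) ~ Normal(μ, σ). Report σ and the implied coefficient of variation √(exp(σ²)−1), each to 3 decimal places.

σ ≈ 0.673, CV ≈ 0.756

If T ~ Lognormal(μ,σ) then ln T ~ Normal(μ,σ), so the p-quantile of ln T is μ + z_p·σ.
ln(3910) = 8.271 and ln(14500) = 9.582; z_{0.17} = -0.9542, z_{0.84} = 0.9945.
σ = (9.582 − 8.271)/(0.9945 − (-0.9542)) = 0.673.
μ = 8.271 − (-0.9542)·0.673 = 8.913.
CV = √(exp(σ²)−1) = √(exp(0.4524)−1) = 0.756.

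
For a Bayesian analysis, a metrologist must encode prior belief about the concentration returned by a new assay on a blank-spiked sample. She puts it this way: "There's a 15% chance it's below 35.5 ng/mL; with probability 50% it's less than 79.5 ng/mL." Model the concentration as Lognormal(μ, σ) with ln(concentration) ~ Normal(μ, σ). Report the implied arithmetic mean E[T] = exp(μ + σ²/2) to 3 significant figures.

E[T] ≈ 108 ng/mL

If T ~ Lognormal(μ,σ) then ln T ~ Normal(μ,σ), so the p-quantile of ln T is μ + z_p·σ.
ln(35.5) = 3.57 and ln(79.5) = 4.376; z_{0.15} = -1.036, z_{0.5} = 0.
σ = (4.376 − 3.57)/(0 − (-1.036)) = 0.778.
μ = 3.57 − (-1.036)·0.778 = 4.376.
E[T] = exp(μ + σ²/2) = exp(4.376 + 0.3026) = 108 ng/mL.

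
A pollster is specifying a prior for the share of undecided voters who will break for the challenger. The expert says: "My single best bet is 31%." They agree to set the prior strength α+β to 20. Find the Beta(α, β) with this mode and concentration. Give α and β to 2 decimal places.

α = 6.58, β = 13.42

For α,β > 1 the Beta mode is (α−1)/(α+β−2). With α+β = 20, the mode is (α−1)/18.
Set (α−1)/18 = 0.31 → α = 1 + 0.31·18 = 6.58.
β = 20 − α = 13.42.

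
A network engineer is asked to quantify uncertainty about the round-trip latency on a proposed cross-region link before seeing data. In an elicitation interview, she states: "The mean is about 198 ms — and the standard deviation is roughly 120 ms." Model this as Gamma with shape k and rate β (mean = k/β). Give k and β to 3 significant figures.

For Gamma(k, rate β): mean = k/β, variance = k/β², so CV = 1/√k.
CV = SD/mean = 120/198 = 0.6061, hence k = 1/CV² = 2.72.
Then β = k/mean = 2.72/198 = 0.0137.

k ≈ 2.72, β ≈ 0.0137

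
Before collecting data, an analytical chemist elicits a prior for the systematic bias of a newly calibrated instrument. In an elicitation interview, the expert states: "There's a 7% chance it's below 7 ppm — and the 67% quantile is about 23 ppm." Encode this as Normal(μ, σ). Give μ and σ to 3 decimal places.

μ = 19.326, σ = 8.352

For Normal(μ,σ), the p-quantile is μ + z_p·σ. Here z_{0.07} = -1.476, z_{0.67} = 0.4399.
So 7 = μ − 1.476σ and 23 = μ + 0.4399σ.
Subtracting: σ = (23 − 7)/(0.4399 − (-1.476)) = 8.352.
Then μ = 7 − (-1.476)·8.352 = 19.326.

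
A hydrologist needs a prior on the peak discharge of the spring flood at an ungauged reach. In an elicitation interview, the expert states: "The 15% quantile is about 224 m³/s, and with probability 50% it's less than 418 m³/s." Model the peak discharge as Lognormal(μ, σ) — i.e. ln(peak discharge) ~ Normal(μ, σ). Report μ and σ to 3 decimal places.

If T ~ Lognormal(μ,σ) then ln T ~ Normal(μ,σ), so the p-quantile of ln T is μ + z_p·σ.
ln(224) = 5.412 and ln(418) = 6.035; z_{0.15} = -1.036, z_{0.5} = 0.
σ = (6.035 − 5.412)/(0 − (-1.036)) = 0.602.
μ = 5.412 − (-1.036)·0.602 = 6.035.

μ ≈ 6.035, σ ≈ 0.602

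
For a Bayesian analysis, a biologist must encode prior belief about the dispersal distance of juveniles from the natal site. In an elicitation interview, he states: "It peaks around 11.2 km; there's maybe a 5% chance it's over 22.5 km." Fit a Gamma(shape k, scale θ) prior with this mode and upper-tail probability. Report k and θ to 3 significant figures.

k ≈ 6.69, θ ≈ 1.97

Gamma(k,θ) with k>1 has mode (k−1)θ, so θ = 11.2/(k−1).
Need P(X < 22.5) = 0.95 with θ tied to k this way. Start at k = 2, θ = 11.2: P(X<22.5) ≈ 0.596.
Too low — raise k to concentrate. Iterating converges to k ≈ 6.69.
Then θ = 11.2/(6.69−1) ≈ 1.97.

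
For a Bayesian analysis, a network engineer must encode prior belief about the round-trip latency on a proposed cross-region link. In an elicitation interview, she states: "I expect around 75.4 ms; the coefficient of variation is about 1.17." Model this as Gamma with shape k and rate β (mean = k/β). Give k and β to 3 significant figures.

For Gamma(k, rate β): mean = k/β, variance = k/β², so CV = 1/√k.
CV = 1.17, hence k = 1/CV² = 0.731.
Then β = k/mean = 0.731/75.4 = 0.00969.

k ≈ 0.731, β ≈ 0.00969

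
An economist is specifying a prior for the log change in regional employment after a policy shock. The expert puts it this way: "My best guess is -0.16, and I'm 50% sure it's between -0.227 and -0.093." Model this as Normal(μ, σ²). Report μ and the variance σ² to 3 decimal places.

μ = -0.160, σ² = 0.010

A symmetric 50% interval runs μ ± z·σ with z = 0.6745.
Half-width = 0.067, so σ = 0.067/0.6745 = 0.0993 and σ² = 0.010.
μ is the stated best guess, -0.160.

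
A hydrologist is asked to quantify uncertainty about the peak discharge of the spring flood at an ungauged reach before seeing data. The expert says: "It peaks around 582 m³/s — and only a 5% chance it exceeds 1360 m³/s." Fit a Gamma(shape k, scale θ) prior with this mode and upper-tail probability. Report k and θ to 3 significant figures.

Gamma(k,θ) with k>1 has mode (k−1)θ, so θ = 582/(k−1).
Need P(X < 1360) = 0.95 with θ tied to k this way. Start at k = 2, θ = 582: P(X<1360) ≈ 0.678.
Too low — raise k to concentrate. Iterating converges to k ≈ 4.8.
Then θ = 582/(4.8−1) ≈ 153.

k ≈ 4.8, θ ≈ 153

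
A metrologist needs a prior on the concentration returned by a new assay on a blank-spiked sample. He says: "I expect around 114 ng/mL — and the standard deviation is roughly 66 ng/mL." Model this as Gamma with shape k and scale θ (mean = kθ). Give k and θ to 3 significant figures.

For Gamma(k, scale θ): mean = kθ, variance = kθ², so CV = 1/√k.
CV = SD/mean = 66/114 = 0.5789, hence k = 1/CV² = 2.98.
Then θ = mean/k = 114/2.98 = 38.2.

k ≈ 2.98, θ ≈ 38.2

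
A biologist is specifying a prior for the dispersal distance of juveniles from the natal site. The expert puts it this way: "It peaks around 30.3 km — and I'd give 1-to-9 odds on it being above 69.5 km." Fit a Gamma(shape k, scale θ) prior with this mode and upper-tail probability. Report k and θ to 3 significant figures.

k ≈ 3.79, θ ≈ 10.9

Gamma(k,θ) with k>1 has mode (k−1)θ, so θ = 30.3/(k−1).
Need P(X < 69.5) = 0.9 with θ tied to k this way. Start at k = 2, θ = 30.3: P(X<69.5) ≈ 0.668.
Too low — raise k to concentrate. Iterating converges to k ≈ 3.79.
Then θ = 30.3/(3.79−1) ≈ 10.9.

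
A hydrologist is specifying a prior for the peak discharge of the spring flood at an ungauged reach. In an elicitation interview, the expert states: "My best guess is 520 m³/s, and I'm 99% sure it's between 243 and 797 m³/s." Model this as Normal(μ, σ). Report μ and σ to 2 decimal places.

μ = 520.00, σ = 107.54

A symmetric 99% interval runs μ ± z·σ with z = 2.576.
Half-width = 277, so σ = 277/2.576 = 107.54.
μ is the stated best guess, 520.00.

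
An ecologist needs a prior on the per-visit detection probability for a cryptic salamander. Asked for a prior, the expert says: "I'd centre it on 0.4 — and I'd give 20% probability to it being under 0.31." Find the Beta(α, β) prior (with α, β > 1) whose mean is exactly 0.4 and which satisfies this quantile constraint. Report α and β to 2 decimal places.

α ≈ 8.59, β ≈ 12.88

With mean 0.4 fixed, write α = 0.4s, β = 0.6s where s = α+β.
Need P(θ < 0.31) = 0.2 under Beta(0.4s, 0.6s). Normal approximation: (q−m)/√(m(1−m)/s) ≈ z_{0.2} = -0.842, so s ≈ 0.4·0.6·(-0.842)²/(0.31−0.4)² = 21.0.
At s = 21.0: P(θ<0.31) ≈ 0.203. Adjusting to match 0.2 gives s ≈ 21.46.
So α = 0.4·21.46 ≈ 8.59, β = 0.6·21.46 ≈ 12.88.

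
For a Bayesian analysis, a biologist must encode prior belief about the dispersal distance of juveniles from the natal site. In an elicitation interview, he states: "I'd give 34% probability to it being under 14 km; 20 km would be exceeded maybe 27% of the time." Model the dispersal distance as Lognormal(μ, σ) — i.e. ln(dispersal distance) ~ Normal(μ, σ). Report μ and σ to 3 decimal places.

If T ~ Lognormal(μ,σ) then ln T ~ Normal(μ,σ), so the p-quantile of ln T is μ + z_p·σ.
ln(14) = 2.639 and ln(20) = 2.996; z_{0.34} = -0.4125, z_{0.73} = 0.6128.
σ = (2.996 − 2.639)/(0.6128 − (-0.4125)) = 0.348.
μ = 2.639 − (-0.4125)·0.348 = 2.783.

μ ≈ 2.783, σ ≈ 0.348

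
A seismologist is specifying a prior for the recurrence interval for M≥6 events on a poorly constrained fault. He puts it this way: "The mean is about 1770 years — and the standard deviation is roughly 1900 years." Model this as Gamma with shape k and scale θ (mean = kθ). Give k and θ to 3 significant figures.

k ≈ 0.868, θ ≈ 2040

For Gamma(k, scale θ): mean = kθ, variance = kθ², so CV = 1/√k.
CV = SD/mean = 1900/1770 = 1.073, hence k = 1/CV² = 0.868.
Then θ = mean/k = 1770/0.868 = 2040.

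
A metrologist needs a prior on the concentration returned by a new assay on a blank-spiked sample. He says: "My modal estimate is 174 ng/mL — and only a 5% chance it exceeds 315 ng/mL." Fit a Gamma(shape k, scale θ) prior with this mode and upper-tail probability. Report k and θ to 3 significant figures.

k ≈ 8.91, θ ≈ 22

Gamma(k,θ) with k>1 has mode (k−1)θ, so θ = 174/(k−1).
Need P(X < 315) = 0.95 with θ tied to k this way. Start at k = 2, θ = 174: P(X<315) ≈ 0.540.
Too low — raise k to concentrate. Iterating converges to k ≈ 8.91.
Then θ = 174/(8.91−1) ≈ 22.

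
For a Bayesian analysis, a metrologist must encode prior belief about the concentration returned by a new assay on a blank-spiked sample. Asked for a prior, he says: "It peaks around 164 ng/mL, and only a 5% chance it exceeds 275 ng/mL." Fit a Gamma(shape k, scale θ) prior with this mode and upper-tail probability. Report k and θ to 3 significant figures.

Gamma(k,θ) with k>1 has mode (k−1)θ, so θ = 164/(k−1).
Need P(X < 275) = 0.95 with θ tied to k this way. Start at k = 2, θ = 164: P(X<275) ≈ 0.500.
Too low — raise k to concentrate. Iterating converges to k ≈ 11.5.
Then θ = 164/(11.5−1) ≈ 15.7.

k ≈ 11.5, θ ≈ 15.7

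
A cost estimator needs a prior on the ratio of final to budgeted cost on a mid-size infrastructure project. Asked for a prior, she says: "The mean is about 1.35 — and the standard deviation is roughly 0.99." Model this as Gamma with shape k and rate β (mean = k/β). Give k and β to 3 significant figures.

k ≈ 1.86, β ≈ 1.38

For Gamma(k, rate β): mean = k/β, variance = k/β², so CV = 1/√k.
CV = SD/mean = 0.99/1.35 = 0.7333, hence k = 1/CV² = 1.86.
Then β = k/mean = 1.86/1.35 = 1.38.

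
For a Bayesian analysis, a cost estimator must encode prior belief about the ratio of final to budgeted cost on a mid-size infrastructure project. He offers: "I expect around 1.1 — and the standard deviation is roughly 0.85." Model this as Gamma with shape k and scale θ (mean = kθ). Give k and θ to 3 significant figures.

k ≈ 1.67, θ ≈ 0.657

For Gamma(k, scale θ): mean = kθ, variance = kθ², so CV = 1/√k.
CV = SD/mean = 0.85/1.1 = 0.7727, hence k = 1/CV² = 1.67.
Then θ = mean/k = 1.1/1.67 = 0.657.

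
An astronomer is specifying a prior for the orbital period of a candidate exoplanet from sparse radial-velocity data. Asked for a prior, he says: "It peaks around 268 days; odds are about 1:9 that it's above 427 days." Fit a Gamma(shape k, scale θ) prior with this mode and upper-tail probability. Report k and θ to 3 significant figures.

k ≈ 9.65, θ ≈ 31

Gamma(k,θ) with k>1 has mode (k−1)θ, so θ = 268/(k−1).
Need P(X < 427) = 0.9 with θ tied to k this way. Start at k = 2, θ = 268: P(X<427) ≈ 0.473.
Too low — raise k to concentrate. Iterating converges to k ≈ 9.65.
Then θ = 268/(9.65−1) ≈ 31.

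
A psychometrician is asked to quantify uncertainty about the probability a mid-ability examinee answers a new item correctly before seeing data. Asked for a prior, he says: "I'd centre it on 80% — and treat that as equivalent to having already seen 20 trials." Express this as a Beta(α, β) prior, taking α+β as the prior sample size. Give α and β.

α = 16, β = 4

Under the effective-sample-size interpretation, Beta(α, β) has prior mean α/(α+β) and prior sample size α+β.
So α+β = 20 and α/(α+β) = 0.8, giving α = 0.8·20 = 16 and β = 20 − 16 = 4.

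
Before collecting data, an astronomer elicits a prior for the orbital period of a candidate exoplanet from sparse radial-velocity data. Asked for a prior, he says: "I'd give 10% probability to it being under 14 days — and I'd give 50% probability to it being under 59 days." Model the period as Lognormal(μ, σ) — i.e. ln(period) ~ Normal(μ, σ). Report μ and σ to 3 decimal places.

If T ~ Lognormal(μ,σ) then ln T ~ Normal(μ,σ), so the p-quantile of ln T is μ + z_p·σ.
ln(14) = 2.639 and ln(59) = 4.078; z_{0.1} = -1.282, z_{0.5} = 0.
σ = (4.078 − 2.639)/(0 − (-1.282)) = 1.122.
μ = 2.639 − (-1.282)·1.122 = 4.078.

μ ≈ 4.078, σ ≈ 1.122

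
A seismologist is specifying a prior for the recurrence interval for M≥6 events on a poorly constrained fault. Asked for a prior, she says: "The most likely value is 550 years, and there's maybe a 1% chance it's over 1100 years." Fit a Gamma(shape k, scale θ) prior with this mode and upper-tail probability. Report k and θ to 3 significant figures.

k ≈ 11.2, θ ≈ 53.8

Gamma(k,θ) with k>1 has mode (k−1)θ, so θ = 550/(k−1).
Need P(X < 1100) = 0.99 with θ tied to k this way. Start at k = 2, θ = 550: P(X<1100) ≈ 0.594.
Too low — raise k to concentrate. Iterating converges to k ≈ 11.2.
Then θ = 550/(11.2−1) ≈ 53.8.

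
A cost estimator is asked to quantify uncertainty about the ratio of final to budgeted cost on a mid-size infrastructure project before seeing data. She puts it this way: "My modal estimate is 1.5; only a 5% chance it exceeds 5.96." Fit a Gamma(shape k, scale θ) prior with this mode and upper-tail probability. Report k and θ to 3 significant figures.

k ≈ 2.32, θ ≈ 1.13

Gamma(k,θ) with k>1 has mode (k−1)θ, so θ = 1.5/(k−1).
Need P(X < 5.96) = 0.95 with θ tied to k this way. Start at k = 2, θ = 1.5: P(X<5.96) ≈ 0.906.
Too low — raise k to concentrate. Iterating converges to k ≈ 2.32.
Then θ = 1.5/(2.32−1) ≈ 1.13.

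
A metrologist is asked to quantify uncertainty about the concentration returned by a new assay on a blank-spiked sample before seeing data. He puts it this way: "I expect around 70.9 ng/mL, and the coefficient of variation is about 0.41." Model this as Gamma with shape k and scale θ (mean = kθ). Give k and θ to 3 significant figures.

k ≈ 5.95, θ ≈ 11.9

For Gamma(k, scale θ): mean = kθ, variance = kθ², so CV = 1/√k.
CV = 0.41, hence k = 1/CV² = 5.95.
Then θ = mean/k = 70.9/5.95 = 11.9.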